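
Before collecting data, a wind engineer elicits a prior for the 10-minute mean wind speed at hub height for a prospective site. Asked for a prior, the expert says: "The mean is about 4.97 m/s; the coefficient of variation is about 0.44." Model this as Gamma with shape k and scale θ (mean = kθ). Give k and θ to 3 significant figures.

For Gamma(k, scale θ): mean = kθ, variance = kθ², so CV = 1/√k.
CV = 0.44, hence k = 1/CV² = 5.17.
Then θ = mean/k = 4.97/5.17 = 0.962.

k ≈ 5.17, θ ≈ 0.962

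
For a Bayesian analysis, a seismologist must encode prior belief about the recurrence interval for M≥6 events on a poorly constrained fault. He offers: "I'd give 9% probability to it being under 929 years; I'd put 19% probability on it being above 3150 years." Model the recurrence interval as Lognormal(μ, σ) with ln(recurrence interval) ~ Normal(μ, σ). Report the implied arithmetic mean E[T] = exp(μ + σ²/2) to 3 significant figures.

E[T] ≈ 2260 years

If T ~ Lognormal(μ,σ) then ln T ~ Normal(μ,σ), so the p-quantile of ln T is μ + z_p·σ.
ln(929) = 6.834 and ln(3150) = 8.055; z_{0.09} = -1.341, z_{0.81} = 0.8779.
σ = (8.055 − 6.834)/(0.8779 − (-1.341)) = 0.550.
μ = 6.834 − (-1.341)·0.550 = 7.572.
E[T] = exp(μ + σ²/2) = exp(7.572 + 0.1514) = 2260 years.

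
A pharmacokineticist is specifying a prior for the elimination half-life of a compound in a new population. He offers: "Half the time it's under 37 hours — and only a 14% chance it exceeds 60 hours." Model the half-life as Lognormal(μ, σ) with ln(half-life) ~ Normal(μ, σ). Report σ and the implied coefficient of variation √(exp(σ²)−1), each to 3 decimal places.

σ ≈ 0.447, CV ≈ 0.471

If T ~ Lognormal(μ,σ) then ln T ~ Normal(μ,σ), so the p-quantile of ln T is μ + z_p·σ.
ln(37) = 3.611 and ln(60) = 4.094; z_{0.5} = 0, z_{0.86} = 1.08.
σ = (4.094 − 3.611)/(1.08 − (0)) = 0.447.
μ = 3.611 − (0)·0.447 = 3.611.
CV = √(exp(σ²)−1) = √(exp(0.2002)−1) = 0.471.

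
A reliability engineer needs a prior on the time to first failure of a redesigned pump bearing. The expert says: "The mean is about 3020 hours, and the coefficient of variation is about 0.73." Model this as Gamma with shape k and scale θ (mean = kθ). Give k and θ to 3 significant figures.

For Gamma(k, scale θ): mean = kθ, variance = kθ², so CV = 1/√k.
CV = 0.73, hence k = 1/CV² = 1.88.
Then θ = mean/k = 3020/1.88 = 1610.

k ≈ 1.88, θ ≈ 1610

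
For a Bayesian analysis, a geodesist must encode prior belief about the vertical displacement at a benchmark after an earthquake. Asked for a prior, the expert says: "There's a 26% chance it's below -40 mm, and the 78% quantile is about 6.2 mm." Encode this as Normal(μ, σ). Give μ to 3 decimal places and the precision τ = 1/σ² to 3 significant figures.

The p-quantile of Normal(μ,σ) is μ + z_p·σ, with z_{0.26} = -0.6433 and z_{0.78} = 0.7722.
Eliminate σ: μ = (z₂·x₁ − z₁·x₂)/(z₂ − z₁) = (0.7722·-40 − (-0.6433)·6.2)/1.416 = -19.003.
Then σ = (x₂ − x₁)/(z₂ − z₁) = (6.2 − -40)/1.416 = 32.638.
Precision τ = 1/σ² = 1/32.64² = 0.000939.

μ = -19.003, τ = 0.000939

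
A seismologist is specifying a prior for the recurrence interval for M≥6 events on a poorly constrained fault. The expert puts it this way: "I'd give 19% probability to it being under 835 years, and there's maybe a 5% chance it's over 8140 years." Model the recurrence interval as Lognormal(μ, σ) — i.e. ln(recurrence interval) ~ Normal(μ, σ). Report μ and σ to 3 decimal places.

μ ≈ 7.520, σ ≈ 0.903

If T ~ Lognormal(μ,σ) then ln T ~ Normal(μ,σ), so the p-quantile of ln T is μ + z_p·σ.
ln(835) = 6.727 and ln(8140) = 9.005; z_{0.19} = -0.8779, z_{0.95} = 1.645.
σ = (9.005 − 6.727)/(1.645 − (-0.8779)) = 0.903.
μ = 6.727 − (-0.8779)·0.903 = 7.520.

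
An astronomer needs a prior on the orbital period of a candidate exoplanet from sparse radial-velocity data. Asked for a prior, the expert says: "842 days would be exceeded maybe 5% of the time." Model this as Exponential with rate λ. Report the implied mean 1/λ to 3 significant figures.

mean ≈ 281 days

P(T > 842.0) = e^(−λ·842.0) = 0.05, so λ = −ln(0.05)/842.0 = 0.00356.
Mean = 1/λ = 281 days.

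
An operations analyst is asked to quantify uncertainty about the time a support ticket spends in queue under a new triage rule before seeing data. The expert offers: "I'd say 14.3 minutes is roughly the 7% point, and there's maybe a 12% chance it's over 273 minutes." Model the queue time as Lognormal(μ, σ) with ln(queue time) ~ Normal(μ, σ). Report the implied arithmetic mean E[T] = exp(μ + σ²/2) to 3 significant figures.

If T ~ Lognormal(μ,σ) then ln T ~ Normal(μ,σ), so the p-quantile of ln T is μ + z_p·σ.
ln(14.3) = 2.66 and ln(273) = 5.609; z_{0.07} = -1.476, z_{0.88} = 1.175.
σ = (5.609 − 2.66)/(1.175 − (-1.476)) = 1.113.
μ = 2.66 − (-1.476)·1.113 = 4.302.
E[T] = exp(μ + σ²/2) = exp(4.302 + 0.6189) = 137 minutes.

E[T] ≈ 137 minutes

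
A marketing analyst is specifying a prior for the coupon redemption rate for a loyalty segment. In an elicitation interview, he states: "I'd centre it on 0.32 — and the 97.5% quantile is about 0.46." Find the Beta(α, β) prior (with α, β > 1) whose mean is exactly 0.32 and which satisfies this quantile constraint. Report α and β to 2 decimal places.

α ≈ 14.72, β ≈ 31.27

With mean 0.32 fixed, write α = 0.32s, β = 0.68s where s = α+β.
Need P(θ < 0.46) = 0.975 under Beta(0.32s, 0.68s). Normal approximation: (q−m)/√(m(1−m)/s) ≈ z_{0.975} = 1.96, so s ≈ 0.32·0.68·(1.96)²/(0.46−0.32)² = 42.6.
At s = 42.6: P(θ<0.46) ≈ 0.971. Adjusting to match 0.975 gives s ≈ 45.99.
So α = 0.32·45.99 ≈ 14.72, β = 0.68·45.99 ≈ 31.27.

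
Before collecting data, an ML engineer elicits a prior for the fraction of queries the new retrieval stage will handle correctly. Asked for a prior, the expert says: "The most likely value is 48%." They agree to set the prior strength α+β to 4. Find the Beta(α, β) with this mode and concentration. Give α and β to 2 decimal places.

α = 1.96, β = 2.04

For α,β > 1 the Beta mode is (α−1)/(α+β−2). With α+β = 4, the mode is (α−1)/2.
Set (α−1)/2 = 0.48 → α = 1 + 0.48·2 = 1.96.
β = 4 − α = 2.04.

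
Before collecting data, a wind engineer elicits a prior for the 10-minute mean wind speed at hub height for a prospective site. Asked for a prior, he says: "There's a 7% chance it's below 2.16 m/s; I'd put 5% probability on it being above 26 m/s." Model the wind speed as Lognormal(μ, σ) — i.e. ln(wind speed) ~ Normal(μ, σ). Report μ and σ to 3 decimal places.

μ ≈ 1.947, σ ≈ 0.797

If T ~ Lognormal(μ,σ) then ln T ~ Normal(μ,σ), so the p-quantile of ln T is μ + z_p·σ.
ln(2.16) = 0.7701 and ln(26) = 3.258; z_{0.07} = -1.476, z_{0.95} = 1.645.
σ = (3.258 − 0.7701)/(1.645 − (-1.476)) = 0.797.
μ = 0.7701 − (-1.476)·0.797 = 1.947.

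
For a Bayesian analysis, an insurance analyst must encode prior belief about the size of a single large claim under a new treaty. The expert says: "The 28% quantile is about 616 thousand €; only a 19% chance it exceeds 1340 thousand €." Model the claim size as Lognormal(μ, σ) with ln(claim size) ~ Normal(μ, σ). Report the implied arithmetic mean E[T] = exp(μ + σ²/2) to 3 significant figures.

If T ~ Lognormal(μ,σ) then ln T ~ Normal(μ,σ), so the p-quantile of ln T is μ + z_p·σ.
ln(616) = 6.423 and ln(1340) = 7.2; z_{0.28} = -0.5828, z_{0.81} = 0.8779.
σ = (7.2 − 6.423)/(0.8779 − (-0.5828)) = 0.532.
μ = 6.423 − (-0.5828)·0.532 = 6.733.
E[T] = exp(μ + σ²/2) = exp(6.733 + 0.1415) = 968 thousand €.

E[T] ≈ 968 thousand €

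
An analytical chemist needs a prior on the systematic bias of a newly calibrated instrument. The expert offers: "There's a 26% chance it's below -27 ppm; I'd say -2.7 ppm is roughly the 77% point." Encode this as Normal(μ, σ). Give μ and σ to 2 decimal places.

The p-quantile of Normal(μ,σ) is μ + z_p·σ, with z_{0.26} = -0.6433 and z_{0.77} = 0.7388.
Eliminate σ: μ = (z₂·x₁ − z₁·x₂)/(z₂ − z₁) = (0.7388·-27 − (-0.6433)·-2.7)/1.382 = -15.69.
Then σ = (x₂ − x₁)/(z₂ − z₁) = (-2.7 − -27)/1.382 = 17.58.

μ = -15.69, σ = 17.58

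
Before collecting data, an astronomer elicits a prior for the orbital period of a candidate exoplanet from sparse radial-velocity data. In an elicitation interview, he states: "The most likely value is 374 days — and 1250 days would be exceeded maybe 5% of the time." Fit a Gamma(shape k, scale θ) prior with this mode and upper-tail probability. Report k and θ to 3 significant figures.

k ≈ 2.79, θ ≈ 209

Gamma(k,θ) with k>1 has mode (k−1)θ, so θ = 374/(k−1).
Need P(X < 1250) = 0.95 with θ tied to k this way. Start at k = 2, θ = 374: P(X<1250) ≈ 0.846.
Too low — raise k to concentrate. Iterating converges to k ≈ 2.79.
Then θ = 374/(2.79−1) ≈ 209.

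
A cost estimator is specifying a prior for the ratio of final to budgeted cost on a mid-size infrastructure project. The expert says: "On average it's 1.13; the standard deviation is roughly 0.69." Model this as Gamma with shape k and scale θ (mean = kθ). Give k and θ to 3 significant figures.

For Gamma(k, scale θ): mean = kθ, variance = kθ², so CV = 1/√k.
CV = SD/mean = 0.69/1.13 = 0.6106, hence k = 1/CV² = 2.68.
Then θ = mean/k = 1.13/2.68 = 0.421.

k ≈ 2.68, θ ≈ 0.421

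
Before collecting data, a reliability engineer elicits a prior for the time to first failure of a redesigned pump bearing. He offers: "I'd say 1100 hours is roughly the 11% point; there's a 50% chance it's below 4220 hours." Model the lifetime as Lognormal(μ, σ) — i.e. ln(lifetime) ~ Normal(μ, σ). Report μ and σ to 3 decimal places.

μ ≈ 8.348, σ ≈ 1.096

If T ~ Lognormal(μ,σ) then ln T ~ Normal(μ,σ), so the p-quantile of ln T is μ + z_p·σ.
ln(1100) = 7.003 and ln(4220) = 8.348; z_{0.11} = -1.227, z_{0.5} = 0.
σ = (8.348 − 7.003)/(0 − (-1.227)) = 1.096.
μ = 7.003 − (-1.227)·1.096 = 8.348.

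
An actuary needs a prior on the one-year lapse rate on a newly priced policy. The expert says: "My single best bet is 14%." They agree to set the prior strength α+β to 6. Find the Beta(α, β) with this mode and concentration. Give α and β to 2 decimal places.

For α,β > 1 the Beta mode is (α−1)/(α+β−2). With α+β = 6, the mode is (α−1)/4.
Set (α−1)/4 = 0.14 → α = 1 + 0.14·4 = 1.56.
β = 6 − α = 4.44.

α = 1.56, β = 4.44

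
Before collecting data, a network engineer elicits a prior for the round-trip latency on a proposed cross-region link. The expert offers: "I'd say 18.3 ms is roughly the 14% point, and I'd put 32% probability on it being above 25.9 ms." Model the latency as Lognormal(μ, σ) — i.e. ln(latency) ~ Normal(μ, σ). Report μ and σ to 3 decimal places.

If T ~ Lognormal(μ,σ) then ln T ~ Normal(μ,σ), so the p-quantile of ln T is μ + z_p·σ.
ln(18.3) = 2.907 and ln(25.9) = 3.254; z_{0.14} = -1.08, z_{0.68} = 0.4677.
σ = (3.254 − 2.907)/(0.4677 − (-1.08)) = 0.224.
μ = 2.907 − (-1.08)·0.224 = 3.149.

μ ≈ 3.149, σ ≈ 0.224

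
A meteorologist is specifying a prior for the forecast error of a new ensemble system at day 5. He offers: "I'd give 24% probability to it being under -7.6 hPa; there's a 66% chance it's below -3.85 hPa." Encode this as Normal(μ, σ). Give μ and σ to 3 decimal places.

μ = -5.233, σ = 3.352

The p-quantile of Normal(μ,σ) is μ + z_p·σ, with z_{0.24} = -0.7063 and z_{0.66} = 0.4125.
Eliminate σ: μ = (z₂·x₁ − z₁·x₂)/(z₂ − z₁) = (0.4125·-7.6 − (-0.7063)·-3.85)/1.119 = -5.233.
Then σ = (x₂ − x₁)/(z₂ − z₁) = (-3.85 − -7.6)/1.119 = 3.352.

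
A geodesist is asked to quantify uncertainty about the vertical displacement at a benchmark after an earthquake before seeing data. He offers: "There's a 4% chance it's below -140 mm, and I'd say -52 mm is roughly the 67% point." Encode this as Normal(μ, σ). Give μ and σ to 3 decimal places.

For Normal(μ,σ), the p-quantile is μ + z_p·σ. Here z_{0.04} = -1.751, z_{0.67} = 0.4399.
So -140 = μ − 1.751σ and -52 = μ + 0.4399σ.
Subtracting: σ = (-52 − -140)/(0.4399 − (-1.751)) = 40.172.
Then μ = -140 − (-1.751)·40.172 = -69.672.

μ = -69.672, σ = 40.172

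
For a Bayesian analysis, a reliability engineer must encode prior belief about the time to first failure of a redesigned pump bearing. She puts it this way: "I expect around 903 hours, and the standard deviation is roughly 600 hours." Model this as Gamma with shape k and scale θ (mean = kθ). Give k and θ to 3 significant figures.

k ≈ 2.27, θ ≈ 399

For Gamma(k, scale θ): mean = kθ, variance = kθ², so CV = 1/√k.
CV = SD/mean = 600/903 = 0.6645, hence k = 1/CV² = 2.27.
Then θ = mean/k = 903/2.27 = 399.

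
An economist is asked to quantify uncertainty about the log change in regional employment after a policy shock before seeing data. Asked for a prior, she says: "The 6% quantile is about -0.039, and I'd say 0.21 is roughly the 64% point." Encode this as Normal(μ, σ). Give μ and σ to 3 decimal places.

μ = 0.163, σ = 0.130

For Normal(μ,σ), the p-quantile is μ + z_p·σ. Here z_{0.06} = -1.555, z_{0.64} = 0.3585.
So -0.039 = μ − 1.555σ and 0.21 = μ + 0.3585σ.
Subtracting: σ = (0.21 − -0.039)/(0.3585 − (-1.555)) = 0.130.
Then μ = -0.039 − (-1.555)·0.130 = 0.163.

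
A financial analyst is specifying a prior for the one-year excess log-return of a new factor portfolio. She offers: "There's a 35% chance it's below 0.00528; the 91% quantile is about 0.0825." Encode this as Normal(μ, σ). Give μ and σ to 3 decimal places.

μ = 0.023, σ = 0.045

For Normal(μ,σ), the p-quantile is μ + z_p·σ. Here z_{0.35} = -0.3853, z_{0.91} = 1.341.
So 0.00528 = μ − 0.3853σ and 0.0825 = μ + 1.341σ.
Subtracting: σ = (0.0825 − 0.00528)/(1.341 − (-0.3853)) = 0.045.
Then μ = 0.00528 − (-0.3853)·0.045 = 0.023.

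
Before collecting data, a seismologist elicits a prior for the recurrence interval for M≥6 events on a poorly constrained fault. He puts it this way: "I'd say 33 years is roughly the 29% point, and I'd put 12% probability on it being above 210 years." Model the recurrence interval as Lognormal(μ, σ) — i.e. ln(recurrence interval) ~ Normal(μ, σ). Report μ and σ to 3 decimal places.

μ ≈ 4.089, σ ≈ 1.071

If T ~ Lognormal(μ,σ) then ln T ~ Normal(μ,σ), so the p-quantile of ln T is μ + z_p·σ.
ln(33) = 3.497 and ln(210) = 5.347; z_{0.29} = -0.5534, z_{0.88} = 1.175.
σ = (5.347 − 3.497)/(1.175 − (-0.5534)) = 1.071.
μ = 3.497 − (-0.5534)·1.071 = 4.089.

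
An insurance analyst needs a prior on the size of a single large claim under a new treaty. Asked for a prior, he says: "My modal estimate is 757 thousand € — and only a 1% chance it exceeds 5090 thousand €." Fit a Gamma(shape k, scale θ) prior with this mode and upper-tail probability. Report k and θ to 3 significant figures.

k ≈ 1.98, θ ≈ 771

Gamma(k,θ) with k>1 has mode (k−1)θ, so θ = 757/(k−1).
Need P(X < 5090) = 0.99 with θ tied to k this way. Start at k = 2, θ = 757: P(X<5090) ≈ 0.991.
Too high — lower k to spread out. Iterating converges to k ≈ 1.98.
Then θ = 757/(1.98−1) ≈ 771.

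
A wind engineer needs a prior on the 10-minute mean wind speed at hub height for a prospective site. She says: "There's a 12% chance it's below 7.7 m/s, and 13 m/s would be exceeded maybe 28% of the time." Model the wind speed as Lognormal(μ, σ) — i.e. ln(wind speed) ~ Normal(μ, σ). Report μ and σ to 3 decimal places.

If T ~ Lognormal(μ,σ) then ln T ~ Normal(μ,σ), so the p-quantile of ln T is μ + z_p·σ.
ln(7.7) = 2.041 and ln(13) = 2.565; z_{0.12} = -1.175, z_{0.72} = 0.5828.
σ = (2.565 − 2.041)/(0.5828 − (-1.175)) = 0.298.
μ = 2.041 − (-1.175)·0.298 = 2.391.

μ ≈ 2.391, σ ≈ 0.298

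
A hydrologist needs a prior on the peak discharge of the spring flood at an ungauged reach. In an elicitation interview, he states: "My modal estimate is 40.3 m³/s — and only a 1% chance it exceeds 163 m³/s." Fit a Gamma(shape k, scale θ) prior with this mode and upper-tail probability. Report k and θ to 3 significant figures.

k ≈ 3.13, θ ≈ 18.9

Gamma(k,θ) with k>1 has mode (k−1)θ, so θ = 40.3/(k−1).
Need P(X < 163) = 0.99 with θ tied to k this way. Start at k = 2, θ = 40.3: P(X<163) ≈ 0.912.
Too low — raise k to concentrate. Iterating converges to k ≈ 3.13.
Then θ = 40.3/(3.13−1) ≈ 18.9.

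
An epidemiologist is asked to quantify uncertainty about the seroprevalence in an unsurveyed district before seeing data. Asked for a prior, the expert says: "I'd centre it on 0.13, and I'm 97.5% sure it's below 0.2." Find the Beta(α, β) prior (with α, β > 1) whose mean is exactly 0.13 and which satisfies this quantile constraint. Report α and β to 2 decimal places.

With mean 0.13 fixed, write α = 0.13s, β = 0.87s where s = α+β.
Need P(θ < 0.2) = 0.975 under Beta(0.13s, 0.87s). Normal approximation: (q−m)/√(m(1−m)/s) ≈ z_{0.975} = 1.96, so s ≈ 0.13·0.87·(1.96)²/(0.2−0.13)² = 88.7.
At s = 88.7: P(θ<0.2) ≈ 0.965. Adjusting to match 0.975 gives s ≈ 105.82.
So α = 0.13·105.82 ≈ 13.76, β = 0.87·105.82 ≈ 92.07.

α ≈ 13.76, β ≈ 92.07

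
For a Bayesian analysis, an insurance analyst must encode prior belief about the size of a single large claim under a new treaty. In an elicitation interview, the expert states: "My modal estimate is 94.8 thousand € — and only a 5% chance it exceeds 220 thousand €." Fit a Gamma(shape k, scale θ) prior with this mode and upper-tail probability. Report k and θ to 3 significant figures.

Gamma(k,θ) with k>1 has mode (k−1)θ, so θ = 94.8/(k−1).
Need P(X < 220) = 0.95 with θ tied to k this way. Start at k = 2, θ = 94.8: P(X<220) ≈ 0.674.
Too low — raise k to concentrate. Iterating converges to k ≈ 4.86.
Then θ = 94.8/(4.86−1) ≈ 24.5.

k ≈ 4.86, θ ≈ 24.5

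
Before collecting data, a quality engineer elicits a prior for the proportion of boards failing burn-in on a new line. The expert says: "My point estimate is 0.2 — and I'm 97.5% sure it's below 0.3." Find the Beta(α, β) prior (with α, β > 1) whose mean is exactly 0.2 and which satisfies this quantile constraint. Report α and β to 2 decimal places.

α ≈ 14.16, β ≈ 56.64

With mean 0.2 fixed, write α = 0.2s, β = 0.8s where s = α+β.
Need P(θ < 0.3) = 0.975 under Beta(0.2s, 0.8s). Normal approximation: (q−m)/√(m(1−m)/s) ≈ z_{0.975} = 1.96, so s ≈ 0.2·0.8·(1.96)²/(0.3−0.2)² = 61.5.
At s = 61.5: P(θ<0.3) ≈ 0.967. Adjusting to match 0.975 gives s ≈ 70.80.
So α = 0.2·70.80 ≈ 14.16, β = 0.8·70.80 ≈ 56.64.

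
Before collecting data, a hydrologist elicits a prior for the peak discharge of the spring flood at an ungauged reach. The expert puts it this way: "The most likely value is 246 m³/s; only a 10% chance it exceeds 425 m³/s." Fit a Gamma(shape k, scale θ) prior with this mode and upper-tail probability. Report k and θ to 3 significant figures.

k ≈ 7.34, θ ≈ 38.8

Gamma(k,θ) with k>1 has mode (k−1)θ, so θ = 246/(k−1).
Need P(X < 425) = 0.9 with θ tied to k this way. Start at k = 2, θ = 246: P(X<425) ≈ 0.515.
Too low — raise k to concentrate. Iterating converges to k ≈ 7.34.
Then θ = 246/(7.34−1) ≈ 38.8.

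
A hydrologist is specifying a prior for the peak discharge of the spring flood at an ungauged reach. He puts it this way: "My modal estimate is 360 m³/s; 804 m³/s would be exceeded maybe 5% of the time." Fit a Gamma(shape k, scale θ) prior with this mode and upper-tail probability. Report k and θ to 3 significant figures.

Gamma(k,θ) with k>1 has mode (k−1)θ, so θ = 360/(k−1).
Need P(X < 804) = 0.95 with θ tied to k this way. Start at k = 2, θ = 360: P(X<804) ≈ 0.653.
Too low — raise k to concentrate. Iterating converges to k ≈ 5.26.
Then θ = 360/(5.26−1) ≈ 84.6.

k ≈ 5.26, θ ≈ 84.6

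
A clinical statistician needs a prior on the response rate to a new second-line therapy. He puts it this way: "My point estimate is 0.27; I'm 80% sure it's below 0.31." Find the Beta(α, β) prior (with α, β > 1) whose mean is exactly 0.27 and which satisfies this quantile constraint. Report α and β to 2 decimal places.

With mean 0.27 fixed, write α = 0.27s, β = 0.73s where s = α+β.
Need P(θ < 0.31) = 0.8 under Beta(0.27s, 0.73s). Normal approximation: (q−m)/√(m(1−m)/s) ≈ z_{0.8} = 0.842, so s ≈ 0.27·0.73·(0.842)²/(0.31−0.27)² = 87.3.
At s = 87.3: P(θ<0.31) ≈ 0.803. Adjusting to match 0.8 gives s ≈ 84.80.
So α = 0.27·84.80 ≈ 22.90, β = 0.73·84.80 ≈ 61.91.

α ≈ 22.90, β ≈ 61.91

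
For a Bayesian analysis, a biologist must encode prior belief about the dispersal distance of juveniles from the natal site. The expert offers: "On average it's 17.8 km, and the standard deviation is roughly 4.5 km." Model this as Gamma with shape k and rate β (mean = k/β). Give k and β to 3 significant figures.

k ≈ 15.6, β ≈ 0.879

For Gamma(k, rate β): mean = k/β, variance = k/β², so CV = 1/√k.
CV = SD/mean = 4.5/17.8 = 0.2528, hence k = 1/CV² = 15.6.
Then β = k/mean = 15.6/17.8 = 0.879.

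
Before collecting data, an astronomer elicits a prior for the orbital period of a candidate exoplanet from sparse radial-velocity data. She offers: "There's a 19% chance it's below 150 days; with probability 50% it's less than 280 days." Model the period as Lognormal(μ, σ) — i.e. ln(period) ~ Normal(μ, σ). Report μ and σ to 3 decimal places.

μ ≈ 5.635, σ ≈ 0.711

If T ~ Lognormal(μ,σ) then ln T ~ Normal(μ,σ), so the p-quantile of ln T is μ + z_p·σ.
ln(150) = 5.011 and ln(280) = 5.635; z_{0.19} = -0.8779, z_{0.5} = 0.
σ = (5.635 − 5.011)/(0 − (-0.8779)) = 0.711.
μ = 5.011 − (-0.8779)·0.711 = 5.635.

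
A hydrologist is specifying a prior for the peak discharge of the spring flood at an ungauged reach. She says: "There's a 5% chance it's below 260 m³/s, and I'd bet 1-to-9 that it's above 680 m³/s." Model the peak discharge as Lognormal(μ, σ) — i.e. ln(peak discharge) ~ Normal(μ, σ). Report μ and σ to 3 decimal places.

If T ~ Lognormal(μ,σ) then ln T ~ Normal(μ,σ), so the p-quantile of ln T is μ + z_p·σ.
ln(260) = 5.561 and ln(680) = 6.522; z_{0.05} = -1.645, z_{0.9} = 1.282.
σ = (6.522 − 5.561)/(1.282 − (-1.645)) = 0.329.
μ = 5.561 − (-1.645)·0.329 = 6.101.

μ ≈ 6.101, σ ≈ 0.329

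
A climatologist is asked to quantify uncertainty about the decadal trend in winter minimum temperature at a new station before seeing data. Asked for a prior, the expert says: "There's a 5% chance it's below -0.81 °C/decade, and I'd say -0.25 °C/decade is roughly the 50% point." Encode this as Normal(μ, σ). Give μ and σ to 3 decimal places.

The p-quantile of Normal(μ,σ) is μ + z_p·σ, with z_{0.05} = -1.645 and z_{0.5} = 0.
Eliminate σ: μ = (z₂·x₁ − z₁·x₂)/(z₂ − z₁) = (0·-0.81 − (-1.645)·-0.25)/1.645 = -0.250.
Then σ = (x₂ − x₁)/(z₂ − z₁) = (-0.25 − -0.81)/1.645 = 0.340.

μ = -0.250, σ = 0.340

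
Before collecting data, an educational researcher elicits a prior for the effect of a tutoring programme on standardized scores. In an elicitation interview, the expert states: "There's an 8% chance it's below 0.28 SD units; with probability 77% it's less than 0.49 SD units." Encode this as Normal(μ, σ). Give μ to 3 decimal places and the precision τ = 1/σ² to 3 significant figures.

μ = 0.418, τ = 104

The p-quantile of Normal(μ,σ) is μ + z_p·σ, with z_{0.08} = -1.405 and z_{0.77} = 0.7388.
Eliminate σ: μ = (z₂·x₁ − z₁·x₂)/(z₂ − z₁) = (0.7388·0.28 − (-1.405)·0.49)/2.144 = 0.418.
Then σ = (x₂ − x₁)/(z₂ − z₁) = (0.49 − 0.28)/2.144 = 0.098.
Precision τ = 1/σ² = 1/0.09795² = 104.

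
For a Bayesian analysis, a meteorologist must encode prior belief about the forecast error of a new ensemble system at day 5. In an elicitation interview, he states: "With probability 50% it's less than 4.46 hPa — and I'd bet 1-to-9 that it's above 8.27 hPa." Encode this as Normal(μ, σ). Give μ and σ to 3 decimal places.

μ = 4.460, σ = 2.973

For Normal(μ,σ), the p-quantile is μ + z_p·σ. Here z_{0.5} = 0, z_{0.9} = 1.282.
So 4.46 = μ + 0σ and 8.27 = μ + 1.282σ.
Subtracting: σ = (8.27 − 4.46)/(1.282 − (0)) = 2.973.
Then μ = 4.46 − (0)·2.973 = 4.460.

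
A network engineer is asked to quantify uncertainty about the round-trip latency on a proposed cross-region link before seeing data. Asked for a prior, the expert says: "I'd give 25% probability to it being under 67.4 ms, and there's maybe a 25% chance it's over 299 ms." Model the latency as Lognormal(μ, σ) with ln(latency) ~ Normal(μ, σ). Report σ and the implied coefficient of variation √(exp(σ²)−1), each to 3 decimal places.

If T ~ Lognormal(μ,σ) then ln T ~ Normal(μ,σ), so the p-quantile of ln T is μ + z_p·σ.
ln(67.4) = 4.211 and ln(299) = 5.7; z_{0.25} = -0.6745, z_{0.75} = 0.6745.
σ = (5.7 − 4.211)/(0.6745 − (-0.6745)) = 1.104.
μ = 4.211 − (-0.6745)·1.104 = 4.956.
CV = √(exp(σ²)−1) = √(exp(1.2197)−1) = 1.545.

σ ≈ 1.104, CV ≈ 1.545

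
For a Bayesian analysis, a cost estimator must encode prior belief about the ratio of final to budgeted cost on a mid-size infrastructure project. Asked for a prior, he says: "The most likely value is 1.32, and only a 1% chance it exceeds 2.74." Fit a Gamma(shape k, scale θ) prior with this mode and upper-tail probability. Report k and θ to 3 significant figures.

k ≈ 10.1, θ ≈ 0.144

Gamma(k,θ) with k>1 has mode (k−1)θ, so θ = 1.32/(k−1).
Need P(X < 2.74) = 0.99 with θ tied to k this way. Start at k = 2, θ = 1.32: P(X<2.74) ≈ 0.614.
Too low — raise k to concentrate. Iterating converges to k ≈ 10.1.
Then θ = 1.32/(10.1−1) ≈ 0.144.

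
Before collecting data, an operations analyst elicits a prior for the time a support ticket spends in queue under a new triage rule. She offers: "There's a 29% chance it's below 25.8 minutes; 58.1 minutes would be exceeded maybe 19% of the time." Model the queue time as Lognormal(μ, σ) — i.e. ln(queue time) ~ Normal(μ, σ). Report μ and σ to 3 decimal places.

μ ≈ 3.564, σ ≈ 0.567

If T ~ Lognormal(μ,σ) then ln T ~ Normal(μ,σ), so the p-quantile of ln T is μ + z_p·σ.
ln(25.8) = 3.25 and ln(58.1) = 4.062; z_{0.29} = -0.5534, z_{0.81} = 0.8779.
σ = (4.062 − 3.25)/(0.8779 − (-0.5534)) = 0.567.
μ = 3.25 − (-0.5534)·0.567 = 3.564.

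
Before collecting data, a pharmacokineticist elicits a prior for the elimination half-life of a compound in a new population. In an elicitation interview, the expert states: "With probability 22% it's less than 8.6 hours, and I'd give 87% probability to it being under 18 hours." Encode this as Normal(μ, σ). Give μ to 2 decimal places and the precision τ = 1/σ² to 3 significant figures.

μ = 12.42, τ = 0.0408

For Normal(μ,σ), the p-quantile is μ + z_p·σ. Here z_{0.22} = -0.7722, z_{0.87} = 1.126.
So 8.6 = μ − 0.7722σ and 18 = μ + 1.126σ.
Subtracting: σ = (18 − 8.6)/(1.126 − (-0.7722)) = 4.95.
Then μ = 8.6 − (-0.7722)·4.95 = 12.42.
Precision τ = 1/σ² = 1/4.951² = 0.0408.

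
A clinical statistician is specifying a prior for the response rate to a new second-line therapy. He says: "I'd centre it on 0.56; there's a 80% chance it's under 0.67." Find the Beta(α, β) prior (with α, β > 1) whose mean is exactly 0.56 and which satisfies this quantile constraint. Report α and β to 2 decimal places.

α ≈ 8.25, β ≈ 6.48

With mean 0.56 fixed, write α = 0.56s, β = 0.44s where s = α+β.
Need P(θ < 0.67) = 0.8 under Beta(0.56s, 0.44s). Normal approximation: (q−m)/√(m(1−m)/s) ≈ z_{0.8} = 0.842, so s ≈ 0.56·0.44·(0.842)²/(0.67−0.56)² = 14.4.
At s = 14.4: P(θ<0.67) ≈ 0.797. Adjusting to match 0.8 gives s ≈ 14.72.
So α = 0.56·14.72 ≈ 8.25, β = 0.44·14.72 ≈ 6.48.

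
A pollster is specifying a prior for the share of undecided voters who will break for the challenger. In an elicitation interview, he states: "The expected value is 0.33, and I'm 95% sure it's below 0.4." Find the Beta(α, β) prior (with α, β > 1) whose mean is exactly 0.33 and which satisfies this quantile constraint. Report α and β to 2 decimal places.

α ≈ 41.79, β ≈ 84.84

With mean 0.33 fixed, write α = 0.33s, β = 0.67s where s = α+β.
Need P(θ < 0.4) = 0.95 under Beta(0.33s, 0.67s). Normal approximation: (q−m)/√(m(1−m)/s) ≈ z_{0.95} = 1.64, so s ≈ 0.33·0.67·(1.64)²/(0.4−0.33)² = 122.1.
At s = 122.1: P(θ<0.4) ≈ 0.947. Adjusting to match 0.95 gives s ≈ 126.62.
So α = 0.33·126.62 ≈ 41.79, β = 0.67·126.62 ≈ 84.84.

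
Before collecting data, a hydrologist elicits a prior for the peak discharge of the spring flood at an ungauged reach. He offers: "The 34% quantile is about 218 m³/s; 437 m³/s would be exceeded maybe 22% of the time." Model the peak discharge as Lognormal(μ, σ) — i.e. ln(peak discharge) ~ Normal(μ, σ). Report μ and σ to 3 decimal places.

If T ~ Lognormal(μ,σ) then ln T ~ Normal(μ,σ), so the p-quantile of ln T is μ + z_p·σ.
ln(218) = 5.384 and ln(437) = 6.08; z_{0.34} = -0.4125, z_{0.78} = 0.7722.
σ = (6.08 − 5.384)/(0.7722 − (-0.4125)) = 0.587.
μ = 5.384 − (-0.4125)·0.587 = 5.627.

μ ≈ 5.627, σ ≈ 0.587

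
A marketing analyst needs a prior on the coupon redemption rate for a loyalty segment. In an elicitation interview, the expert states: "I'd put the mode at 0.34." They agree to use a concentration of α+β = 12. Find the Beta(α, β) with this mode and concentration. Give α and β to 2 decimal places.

For α,β > 1 the Beta mode is (α−1)/(α+β−2). With α+β = 12, the mode is (α−1)/10.
Set (α−1)/10 = 0.34 → α = 1 + 0.34·10 = 4.40.
β = 12 − α = 7.60.

α = 4.40, β = 7.60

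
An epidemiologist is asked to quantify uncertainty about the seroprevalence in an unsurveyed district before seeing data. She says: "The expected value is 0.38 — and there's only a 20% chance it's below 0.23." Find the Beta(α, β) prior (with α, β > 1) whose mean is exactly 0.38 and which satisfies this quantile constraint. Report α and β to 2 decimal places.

α ≈ 2.92, β ≈ 4.77

With mean 0.38 fixed, write α = 0.38s, β = 0.62s where s = α+β.
Need P(θ < 0.23) = 0.2 under Beta(0.38s, 0.62s). Normal approximation: (q−m)/√(m(1−m)/s) ≈ z_{0.2} = -0.842, so s ≈ 0.38·0.62·(-0.842)²/(0.23−0.38)² = 7.4.
At s = 7.4: P(θ<0.23) ≈ 0.205. Adjusting to match 0.2 gives s ≈ 7.69.
So α = 0.38·7.69 ≈ 2.92, β = 0.62·7.69 ≈ 4.77.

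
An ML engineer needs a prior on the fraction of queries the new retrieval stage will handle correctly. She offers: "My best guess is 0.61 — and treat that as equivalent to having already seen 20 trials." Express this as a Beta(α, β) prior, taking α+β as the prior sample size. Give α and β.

α = 12.2, β = 7.8

Under the effective-sample-size interpretation, Beta(α, β) has prior mean α/(α+β) and prior sample size α+β.
So α+β = 20 and α/(α+β) = 0.61, giving α = 0.61·20 = 12.2 and β = 20 − 12.2 = 7.8.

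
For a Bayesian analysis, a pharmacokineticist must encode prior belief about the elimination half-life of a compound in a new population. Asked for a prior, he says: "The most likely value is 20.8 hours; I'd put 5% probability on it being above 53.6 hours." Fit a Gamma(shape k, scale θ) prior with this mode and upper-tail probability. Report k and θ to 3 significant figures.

Gamma(k,θ) with k>1 has mode (k−1)θ, so θ = 20.8/(k−1).
Need P(X < 53.6) = 0.95 with θ tied to k this way. Start at k = 2, θ = 20.8: P(X<53.6) ≈ 0.728.
Too low — raise k to concentrate. Iterating converges to k ≈ 4.02.
Then θ = 20.8/(4.02−1) ≈ 6.89.

k ≈ 4.02, θ ≈ 6.89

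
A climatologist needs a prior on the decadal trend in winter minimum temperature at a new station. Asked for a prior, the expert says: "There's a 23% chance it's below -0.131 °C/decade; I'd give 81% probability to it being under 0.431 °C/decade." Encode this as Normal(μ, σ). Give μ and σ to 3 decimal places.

μ = 0.126, σ = 0.348

The p-quantile of Normal(μ,σ) is μ + z_p·σ, with z_{0.23} = -0.7388 and z_{0.81} = 0.8779.
Eliminate σ: μ = (z₂·x₁ − z₁·x₂)/(z₂ − z₁) = (0.8779·-0.131 − (-0.7388)·0.431)/1.617 = 0.126.
Then σ = (x₂ − x₁)/(z₂ − z₁) = (0.431 − -0.131)/1.617 = 0.348.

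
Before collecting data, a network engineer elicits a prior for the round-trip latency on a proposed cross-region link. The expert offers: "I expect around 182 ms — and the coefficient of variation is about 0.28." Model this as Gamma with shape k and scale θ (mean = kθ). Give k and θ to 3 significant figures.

For Gamma(k, scale θ): mean = kθ, variance = kθ², so CV = 1/√k.
CV = 0.28, hence k = 1/CV² = 12.8.
Then θ = mean/k = 182/12.8 = 14.3.

k ≈ 12.8, θ ≈ 14.3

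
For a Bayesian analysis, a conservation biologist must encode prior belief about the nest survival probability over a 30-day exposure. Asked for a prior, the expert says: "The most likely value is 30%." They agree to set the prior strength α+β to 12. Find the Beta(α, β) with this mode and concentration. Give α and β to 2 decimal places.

For α,β > 1 the Beta mode is (α−1)/(α+β−2). With α+β = 12, the mode is (α−1)/10.
Set (α−1)/10 = 0.3 → α = 1 + 0.3·10 = 4.00.
β = 12 − α = 8.00.

α = 4.00, β = 8.00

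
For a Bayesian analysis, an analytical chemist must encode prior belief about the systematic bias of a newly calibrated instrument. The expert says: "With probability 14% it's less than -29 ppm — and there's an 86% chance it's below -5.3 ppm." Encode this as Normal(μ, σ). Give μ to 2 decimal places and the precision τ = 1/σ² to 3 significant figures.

For Normal(μ,σ), the p-quantile is μ + z_p·σ. Here z_{0.14} = -1.08, z_{0.86} = 1.08.
So -29 = μ − 1.08σ and -5.3 = μ + 1.08σ.
Subtracting: σ = (-5.3 − -29)/(1.08 − (-1.08)) = 10.97.
Then μ = -29 − (-1.08)·10.97 = -17.15.
Precision τ = 1/σ² = 1/10.97² = 0.00831.

μ = -17.15, τ = 0.00831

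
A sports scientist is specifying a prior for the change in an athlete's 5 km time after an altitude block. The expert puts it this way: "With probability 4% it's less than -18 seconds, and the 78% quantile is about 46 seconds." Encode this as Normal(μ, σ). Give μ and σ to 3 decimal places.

The p-quantile of Normal(μ,σ) is μ + z_p·σ, with z_{0.04} = -1.751 and z_{0.78} = 0.7722.
Eliminate σ: μ = (z₂·x₁ − z₁·x₂)/(z₂ − z₁) = (0.7722·-18 − (-1.751)·46)/2.523 = 26.411.
Then σ = (x₂ − x₁)/(z₂ − z₁) = (46 − -18)/2.523 = 25.368.

μ = 26.411, σ = 25.368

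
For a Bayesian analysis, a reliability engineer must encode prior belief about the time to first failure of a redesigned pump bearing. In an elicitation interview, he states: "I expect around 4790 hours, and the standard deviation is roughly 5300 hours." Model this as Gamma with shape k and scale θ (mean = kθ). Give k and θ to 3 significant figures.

k ≈ 0.817, θ ≈ 5860

For Gamma(k, scale θ): mean = kθ, variance = kθ², so CV = 1/√k.
CV = SD/mean = 5300/4790 = 1.106, hence k = 1/CV² = 0.817.
Then θ = mean/k = 4790/0.817 = 5860.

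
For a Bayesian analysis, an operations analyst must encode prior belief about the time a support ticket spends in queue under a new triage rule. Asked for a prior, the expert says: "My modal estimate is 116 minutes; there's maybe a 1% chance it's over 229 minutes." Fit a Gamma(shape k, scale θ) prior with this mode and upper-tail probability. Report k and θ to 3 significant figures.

k ≈ 11.6, θ ≈ 10.9

Gamma(k,θ) with k>1 has mode (k−1)θ, so θ = 116/(k−1).
Need P(X < 229) = 0.99 with θ tied to k this way. Start at k = 2, θ = 116: P(X<229) ≈ 0.587.
Too low — raise k to concentrate. Iterating converges to k ≈ 11.6.
Then θ = 116/(11.6−1) ≈ 10.9.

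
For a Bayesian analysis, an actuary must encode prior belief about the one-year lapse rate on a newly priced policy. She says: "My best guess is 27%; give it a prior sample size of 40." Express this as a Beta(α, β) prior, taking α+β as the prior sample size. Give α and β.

Under the effective-sample-size interpretation, Beta(α, β) has prior mean α/(α+β) and prior sample size α+β.
So α+β = 40 and α/(α+β) = 0.27, giving α = 0.27·40 = 10.8 and β = 40 − 10.8 = 29.2.

α = 10.8, β = 29.2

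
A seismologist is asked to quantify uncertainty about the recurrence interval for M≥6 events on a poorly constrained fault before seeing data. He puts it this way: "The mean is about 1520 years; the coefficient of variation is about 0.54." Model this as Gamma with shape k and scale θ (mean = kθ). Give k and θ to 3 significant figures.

k ≈ 3.43, θ ≈ 443

For Gamma(k, scale θ): mean = kθ, variance = kθ², so CV = 1/√k.
CV = 0.54, hence k = 1/CV² = 3.43.
Then θ = mean/k = 1520/3.43 = 443.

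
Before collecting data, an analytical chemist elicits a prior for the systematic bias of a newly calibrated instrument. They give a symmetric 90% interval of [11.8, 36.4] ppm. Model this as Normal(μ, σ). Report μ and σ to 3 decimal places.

μ = 24.100, σ = 7.478

A symmetric 90% interval runs μ ± z·σ with z = 1.645.
Half-width = 12.3, so σ = 12.3/1.645 = 7.478.
μ is the interval midpoint, 24.100.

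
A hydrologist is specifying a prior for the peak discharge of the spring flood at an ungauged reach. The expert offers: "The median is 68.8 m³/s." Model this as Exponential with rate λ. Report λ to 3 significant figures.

λ ≈ 0.0101

Exponential median = ln 2 / λ, so λ = ln 2 / 68.8 = 0.0101.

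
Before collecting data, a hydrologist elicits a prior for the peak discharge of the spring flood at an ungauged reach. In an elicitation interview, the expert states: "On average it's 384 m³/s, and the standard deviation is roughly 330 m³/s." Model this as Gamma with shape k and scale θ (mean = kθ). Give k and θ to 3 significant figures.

k ≈ 1.35, θ ≈ 284

For Gamma(k, scale θ): mean = kθ, variance = kθ², so CV = 1/√k.
CV = SD/mean = 330/384 = 0.8594, hence k = 1/CV² = 1.35.
Then θ = mean/k = 384/1.35 = 284.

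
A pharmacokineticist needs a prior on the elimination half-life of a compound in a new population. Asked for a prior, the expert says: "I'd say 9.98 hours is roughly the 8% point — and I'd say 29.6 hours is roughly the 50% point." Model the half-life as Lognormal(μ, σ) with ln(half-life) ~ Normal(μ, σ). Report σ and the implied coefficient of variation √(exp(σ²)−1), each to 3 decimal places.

If T ~ Lognormal(μ,σ) then ln T ~ Normal(μ,σ), so the p-quantile of ln T is μ + z_p·σ.
ln(9.98) = 2.301 and ln(29.6) = 3.388; z_{0.08} = -1.405, z_{0.5} = 0.
σ = (3.388 − 2.301)/(0 − (-1.405)) = 0.774.
μ = 2.301 − (-1.405)·0.774 = 3.388.
CV = √(exp(σ²)−1) = √(exp(0.5987)−1) = 0.905.

σ ≈ 0.774, CV ≈ 0.905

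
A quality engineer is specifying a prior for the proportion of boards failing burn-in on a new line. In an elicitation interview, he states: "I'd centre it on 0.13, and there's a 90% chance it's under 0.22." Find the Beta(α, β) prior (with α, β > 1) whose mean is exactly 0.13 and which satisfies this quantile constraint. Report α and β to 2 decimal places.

With mean 0.13 fixed, write α = 0.13s, β = 0.87s where s = α+β.
Need P(θ < 0.22) = 0.9 under Beta(0.13s, 0.87s). Normal approximation: (q−m)/√(m(1−m)/s) ≈ z_{0.9} = 1.28, so s ≈ 0.13·0.87·(1.28)²/(0.22−0.13)² = 22.9.
At s = 22.9: P(θ<0.22) ≈ 0.893. Adjusting to match 0.9 gives s ≈ 24.89.
So α = 0.13·24.89 ≈ 3.24, β = 0.87·24.89 ≈ 21.65.

α ≈ 3.24, β ≈ 21.65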